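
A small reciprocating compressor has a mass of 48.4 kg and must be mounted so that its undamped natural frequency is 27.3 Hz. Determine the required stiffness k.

1420000 N/m

ω_n = 2πf_n = 2π × 27.3 = 171.5 rad/s.
k = m·ω_n² = 48.4 × 171.5² = 48.4 × 29420 = 1424000 N/m.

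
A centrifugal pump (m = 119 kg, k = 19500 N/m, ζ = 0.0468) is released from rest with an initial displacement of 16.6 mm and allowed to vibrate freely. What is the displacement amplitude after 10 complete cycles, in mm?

0.874 mm

Logarithmic decrement δ = 2πζ/√(1 − ζ²) = 2π × 0.04680/√(1 − 0.00219) = 0.2944.
After n cycles, x_n/x₀ = e^(−nδ), so x_10 = 16.6 × e^(−10 × 0.2944) = 16.6 × 0.05267 = 0.8743 mm.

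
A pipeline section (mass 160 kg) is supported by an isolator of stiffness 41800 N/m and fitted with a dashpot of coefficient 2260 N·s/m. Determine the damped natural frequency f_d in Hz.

ω_n = √(k/m) = √(41800/160) = 16.16 rad/s.
Critical damping c_c = 2√(k·m) = 2√(41800 × 160) = 5172 N·s/m, so ζ = c/c_c = 2260/5172 = 0.4369.
ω_d = ω_n√(1 − ζ²) = 16.16 × √(1 − 0.191) = 14.54 rad/s.
f_d = ω_d/(2π) = 2.314 Hz.

2.31 Hz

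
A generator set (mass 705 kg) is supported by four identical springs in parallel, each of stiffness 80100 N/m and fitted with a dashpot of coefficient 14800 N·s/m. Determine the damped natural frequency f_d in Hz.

2.95 Hz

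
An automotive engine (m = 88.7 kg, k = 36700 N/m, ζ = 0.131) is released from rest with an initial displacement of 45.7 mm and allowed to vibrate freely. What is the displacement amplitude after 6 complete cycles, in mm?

Logarithmic decrement δ = 2πζ/√(1 − ζ²) = 2π × 0.1310/√(1 − 0.0172) = 0.8303.
After n cycles, x_n/x₀ = e^(−nδ), so x_6 = 45.7 × e^(−6 × 0.8303) = 45.7 × 0.006864 = 0.3137 mm.

0.314 mm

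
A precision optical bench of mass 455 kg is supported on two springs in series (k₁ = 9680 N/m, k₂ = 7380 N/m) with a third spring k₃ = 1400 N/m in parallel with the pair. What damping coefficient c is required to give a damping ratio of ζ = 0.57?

1820 N·s/m

Series pair: k_s = k₁k₂/(k₁+k₂) = (9680)(7380)/(9680 + 7380) = 4187 N/m. In parallel with k₃: k_eq = 4187 + 1400 = 5587 N/m.
c_c = 2√(k_eq·m) = 2√(5587 × 455) = 3189 N·s/m.
c = ζ·c_c = 0.57 × 3189 = 1818 N·s/m.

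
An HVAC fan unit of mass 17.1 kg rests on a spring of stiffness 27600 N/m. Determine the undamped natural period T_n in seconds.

ω_n = √(k/m) = √(27600/17.1) = √1614 = 40.18 rad/s.
T_n = 2π/ω_n = 6.283/40.18 = 0.1564 s.

0.156 s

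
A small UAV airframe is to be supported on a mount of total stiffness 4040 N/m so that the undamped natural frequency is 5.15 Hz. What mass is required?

3.86 kg

ω_n = 2πf_n = 2π × 5.15 = 32.36 rad/s.
m = k/ω_n² = 4040/32.36² = 4040/1047 = 3.858 kg.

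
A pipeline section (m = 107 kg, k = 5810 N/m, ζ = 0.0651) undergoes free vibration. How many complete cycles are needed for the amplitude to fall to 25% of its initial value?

4 cycles

Logarithmic decrement δ = 2πζ/√(1 − ζ²) = 2π × 0.06510/√(1 − 0.00424) = 0.4099.
x_n/x₀ = e^(−nδ) ≤ 0.25; take ln: n ≥ ln(1/0.25)/δ = 1.386/0.4099 = 3.382.
So 4 complete cycles are required.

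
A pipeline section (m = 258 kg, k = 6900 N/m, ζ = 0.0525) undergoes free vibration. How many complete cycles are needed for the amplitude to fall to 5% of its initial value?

10 cycles

Logarithmic decrement δ = 2πζ/√(1 − ζ²) = 2π × 0.05250/√(1 − 0.00276) = 0.3303.
x_n/x₀ = e^(−nδ) ≤ 0.05; take ln: n ≥ ln(1/0.05)/δ = 2.996/0.3303 = 9.069.
So 10 complete cycles are required.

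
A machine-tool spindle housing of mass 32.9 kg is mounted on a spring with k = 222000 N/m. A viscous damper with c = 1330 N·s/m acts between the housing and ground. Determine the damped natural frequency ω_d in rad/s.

ω_n = √(k/m) = √(222000/32.9) = 82.14 rad/s.
Critical damping c_c = 2√(k·m) = 2√(222000 × 32.9) = 5405 N·s/m, so ζ = c/c_c = 1330/5405 = 0.2461.
ω_d = ω_n√(1 − ζ²) = 82.14 × √(1 − 0.0605) = 79.62 rad/s.

79.6 rad/s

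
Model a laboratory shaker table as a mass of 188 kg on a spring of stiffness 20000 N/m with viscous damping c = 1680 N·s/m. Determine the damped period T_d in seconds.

0.676 s

ω_n = √(k/m) = √(20000/188) = 10.31 rad/s.
Critical damping c_c = 2√(k·m) = 2√(20000 × 188) = 3878 N·s/m, so ζ = c/c_c = 1680/3878 = 0.4332.
ω_d = ω_n√(1 − ζ²) = 10.31 × √(1 − 0.188) = 9.296 rad/s.
T_d = 2π/ω_d = 0.6759 s.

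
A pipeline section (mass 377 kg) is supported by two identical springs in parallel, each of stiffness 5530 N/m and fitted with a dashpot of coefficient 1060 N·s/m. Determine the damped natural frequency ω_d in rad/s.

Parallel springs add: k_eq = 2 × 5530 = 11060 N/m.
ω_n = √(k_eq/m) = √(11060/377) = 5.416 rad/s.
Critical damping c_c = 2√(k_eq·m) = 2√(11060 × 377) = 4084 N·s/m, so ζ = c/c_c = 1060/4084 = 0.2596.
ω_d = ω_n√(1 − ζ²) = 5.416 × √(1 − 0.0674) = 5.231 rad/s.

5.23 rad/s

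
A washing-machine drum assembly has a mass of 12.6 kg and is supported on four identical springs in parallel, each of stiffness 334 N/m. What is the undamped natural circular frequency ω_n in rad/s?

Parallel springs add: k_eq = 4 × 334 = 1336 N/m.
ω_n = √(k_eq/m) = √(1336/12.6) = √106.0 = 10.30 rad/s.

10.3 rad/s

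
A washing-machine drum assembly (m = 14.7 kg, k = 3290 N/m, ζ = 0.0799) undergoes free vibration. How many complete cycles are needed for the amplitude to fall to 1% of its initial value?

Logarithmic decrement δ = 2πζ/√(1 − ζ²) = 2π × 0.07990/√(1 − 0.00638) = 0.5036.
x_n/x₀ = e^(−nδ) ≤ 0.01; take ln: n ≥ ln(1/0.01)/δ = 4.605/0.5036 = 9.144.
So 10 complete cycles are required.

10 cycles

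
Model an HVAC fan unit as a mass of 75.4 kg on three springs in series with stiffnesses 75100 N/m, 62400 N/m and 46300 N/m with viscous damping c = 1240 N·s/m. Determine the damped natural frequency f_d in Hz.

2.21 Hz

Series springs: 1/k_eq = 1/75100 + 1/62400 + 1/46300 = 5.094×10^-5, so k_eq = 19630 N/m.
ω_n = √(k_eq/m) = √(19630/75.4) = 16.14 rad/s.
Critical damping c_c = 2√(k_eq·m) = 2√(19630 × 75.4) = 2433 N·s/m, so ζ = c/c_c = 1240/2433 = 0.5096.
ω_d = ω_n√(1 − ζ²) = 16.14 × √(1 − 0.260) = 13.88 rad/s.
f_d = ω_d/(2π) = 2.210 Hz.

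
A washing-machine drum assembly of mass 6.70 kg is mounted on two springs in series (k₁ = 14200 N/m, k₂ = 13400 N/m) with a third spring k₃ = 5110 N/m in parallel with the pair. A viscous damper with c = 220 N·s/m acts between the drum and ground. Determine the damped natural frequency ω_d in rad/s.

Series pair: k_s = k₁k₂/(k₁+k₂) = (14200)(13400)/(14200 + 13400) = 6894 N/m. In parallel with k₃: k_eq = 6894 + 5110 = 12000 N/m.
ω_n = √(k_eq/m) = √(12000/6.70) = 42.33 rad/s.
Critical damping c_c = 2√(k_eq·m) = 2√(12000 × 6.70) = 567.2 N·s/m, so ζ = c/c_c = 220/567.2 = 0.3879.
ω_d = ω_n√(1 − ζ²) = 42.33 × √(1 − 0.150) = 39.01 rad/s.

39.0 rad/s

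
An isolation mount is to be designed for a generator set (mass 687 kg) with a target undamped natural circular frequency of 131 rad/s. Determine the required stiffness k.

11800000 N/m

k = m·ω_n² = 687 × 131.0² = 687 × 17160 = 11790000 N/m.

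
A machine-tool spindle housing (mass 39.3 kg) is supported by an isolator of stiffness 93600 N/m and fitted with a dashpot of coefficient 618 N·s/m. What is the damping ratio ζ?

0.161

ω_n = √(k/m) = √(93600/39.3) = 48.80 rad/s.
Critical damping c_c = 2√(k·m) = 2√(93600 × 39.3) = 3836 N·s/m, so ζ = c/c_c = 618/3836 = 0.1611.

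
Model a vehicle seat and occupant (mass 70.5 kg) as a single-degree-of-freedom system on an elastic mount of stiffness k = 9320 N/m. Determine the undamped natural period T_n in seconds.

0.546 s

ω_n = √(k/m) = √(9320/70.5) = √132.2 = 11.50 rad/s.
T_n = 2π/ω_n = 6.283/11.50 = 0.5465 s.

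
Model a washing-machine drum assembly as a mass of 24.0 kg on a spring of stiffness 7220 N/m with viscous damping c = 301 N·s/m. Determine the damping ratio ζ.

ω_n = √(k/m) = √(7220/24.0) = 17.34 rad/s.
Critical damping c_c = 2√(k·m) = 2√(7220 × 24.0) = 832.5 N·s/m, so ζ = c/c_c = 301/832.5 = 0.3615.

0.362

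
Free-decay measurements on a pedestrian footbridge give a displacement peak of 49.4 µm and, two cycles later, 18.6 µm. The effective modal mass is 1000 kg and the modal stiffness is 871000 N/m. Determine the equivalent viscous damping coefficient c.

Logarithmic decrement δ = (1/n)·ln(x₀/x_n) = (1/2)·ln(49.4/18.6) = (1/2)·ln(2.656) = 0.4884.
ζ = δ/√(4π² + δ²) = 0.4884/√(39.48 + 0.239) = 0.4884/6.302 = 0.07750.
c = ζ · 2√(km) = 0.07750 × 2√(871000 × 1000) = 0.07750 × 59030 = 4574 N·s/m.

4570 N·s/m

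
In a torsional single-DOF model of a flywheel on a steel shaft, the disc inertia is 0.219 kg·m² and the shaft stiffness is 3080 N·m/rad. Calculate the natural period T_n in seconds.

ω_n = √(k_t/J) = √(3080/0.219) = √14060 = 118.6 rad/s.
T_n = 2π/ω_n = 6.283/118.6 = 0.05298 s.

0.0530 s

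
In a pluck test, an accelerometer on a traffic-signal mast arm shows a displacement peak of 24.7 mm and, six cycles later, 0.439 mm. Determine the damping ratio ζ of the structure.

0.106

Logarithmic decrement δ = (1/n)·ln(x₀/x_n) = (1/6)·ln(24.7/0.439) = (1/6)·ln(56.26) = 0.6717.
ζ = δ/√(4π² + δ²) = 0.6717/√(39.48 + 0.451) = 0.6717/6.319 = 0.1063.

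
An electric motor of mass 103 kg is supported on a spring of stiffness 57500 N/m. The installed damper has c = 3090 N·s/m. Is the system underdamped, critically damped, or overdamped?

underdamped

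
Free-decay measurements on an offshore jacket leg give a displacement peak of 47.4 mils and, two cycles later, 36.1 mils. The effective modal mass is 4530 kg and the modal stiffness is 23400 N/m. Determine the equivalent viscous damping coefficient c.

446 N·s/m

Logarithmic decrement δ = (1/n)·ln(x₀/x_n) = (1/2)·ln(47.4/36.1) = (1/2)·ln(1.313) = 0.1362.
ζ = δ/√(4π² + δ²) = 0.1362/√(39.48 + 0.0185) = 0.1362/6.285 = 0.02167.
c = ζ · 2√(km) = 0.02167 × 2√(23400 × 4530) = 0.02167 × 20590 = 446.1 N·s/m.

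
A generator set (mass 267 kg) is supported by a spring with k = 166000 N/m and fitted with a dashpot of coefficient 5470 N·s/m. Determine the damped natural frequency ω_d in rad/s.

ω_n = √(k/m) = √(166000/267) = 24.93 rad/s.
Critical damping c_c = 2√(k·m) = 2√(166000 × 267) = 13310 N·s/m, so ζ = c/c_c = 5470/13310 = 0.4108.
ω_d = ω_n√(1 − ζ²) = 24.93 × √(1 − 0.169) = 22.73 rad/s.

22.7 rad/s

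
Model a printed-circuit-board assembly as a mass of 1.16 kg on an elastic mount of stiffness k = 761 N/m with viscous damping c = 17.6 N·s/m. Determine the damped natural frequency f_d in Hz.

ω_n = √(k/m) = √(761.0/1.16) = 25.61 rad/s.
Critical damping c_c = 2√(k·m) = 2√(761.0 × 1.16) = 59.42 N·s/m, so ζ = c/c_c = 17.6/59.42 = 0.2962.
ω_d = ω_n√(1 − ζ²) = 25.61 × √(1 − 0.0877) = 24.46 rad/s.
f_d = ω_d/(2π) = 3.894 Hz.

3.89 Hz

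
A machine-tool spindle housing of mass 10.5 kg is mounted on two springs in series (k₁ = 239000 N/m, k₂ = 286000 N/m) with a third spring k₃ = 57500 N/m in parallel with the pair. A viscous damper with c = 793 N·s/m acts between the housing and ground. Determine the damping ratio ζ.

Series pair: k_s = k₁k₂/(k₁+k₂) = (239000)(286000)/(239000 + 286000) = 130200 N/m. In parallel with k₃: k_eq = 130200 + 57500 = 187700 N/m.
ω_n = √(k_eq/m) = √(187700/10.5) = 133.7 rad/s.
Critical damping c_c = 2√(k_eq·m) = 2√(187700 × 10.5) = 2808 N·s/m, so ζ = c/c_c = 793/2808 = 0.2824.

0.282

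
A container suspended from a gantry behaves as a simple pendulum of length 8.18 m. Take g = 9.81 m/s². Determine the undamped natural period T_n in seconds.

For a simple pendulum ω_n = √(g/L) = √(9.81/8.18) = √1.199 = 1.095 rad/s.
T_n = 2π/ω_n = 6.283/1.095 = 5.737 s.

5.74 s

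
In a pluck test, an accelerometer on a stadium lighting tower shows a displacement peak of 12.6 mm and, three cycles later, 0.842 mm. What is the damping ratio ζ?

0.142

Logarithmic decrement δ = (1/n)·ln(x₀/x_n) = (1/3)·ln(12.6/0.842) = (1/3)·ln(14.96) = 0.9019.
ζ = δ/√(4π² + δ²) = 0.9019/√(39.48 + 0.813) = 0.9019/6.348 = 0.1421.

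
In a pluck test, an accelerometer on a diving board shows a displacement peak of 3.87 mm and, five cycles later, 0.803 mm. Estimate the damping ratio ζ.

Logarithmic decrement δ = (1/n)·ln(x₀/x_n) = (1/5)·ln(3.87/0.803) = (1/5)·ln(4.819) = 0.3145.
ζ = δ/√(4π² + δ²) = 0.3145/√(39.48 + 0.0989) = 0.3145/6.291 = 0.05000.

0.0500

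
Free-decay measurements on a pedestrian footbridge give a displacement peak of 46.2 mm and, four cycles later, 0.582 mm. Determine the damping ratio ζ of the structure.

Logarithmic decrement δ = (1/n)·ln(x₀/x_n) = (1/4)·ln(46.2/0.582) = (1/4)·ln(79.38) = 1.094.
ζ = δ/√(4π² + δ²) = 1.094/√(39.48 + 1.20) = 1.094/6.378 = 0.1715.

0.171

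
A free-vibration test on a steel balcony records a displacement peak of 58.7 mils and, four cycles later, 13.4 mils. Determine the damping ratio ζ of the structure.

Logarithmic decrement δ = (1/n)·ln(x₀/x_n) = (1/4)·ln(58.7/13.4) = (1/4)·ln(4.381) = 0.3693.
ζ = δ/√(4π² + δ²) = 0.3693/√(39.48 + 0.136) = 0.3693/6.294 = 0.05867.

0.0587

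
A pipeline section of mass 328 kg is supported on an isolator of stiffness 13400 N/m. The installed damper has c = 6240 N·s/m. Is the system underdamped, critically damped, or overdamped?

c_c = 2√(k·m) = 4193 N·s/m; ζ = c/c_c = 6240/4193 = 1.49.
Since ζ > 1 the system is overdamped.

overdamped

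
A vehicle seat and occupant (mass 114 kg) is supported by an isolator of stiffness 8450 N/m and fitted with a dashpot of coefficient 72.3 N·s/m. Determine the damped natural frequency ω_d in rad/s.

8.60 rad/s

ω_n = √(k/m) = √(8450/114) = 8.609 rad/s.
Critical damping c_c = 2√(k·m) = 2√(8450 × 114) = 1963 N·s/m, so ζ = c/c_c = 72.3/1963 = 0.03683.
ω_d = ω_n√(1 − ζ²) = 8.609 × √(1 − 0.00136) = 8.604 rad/s.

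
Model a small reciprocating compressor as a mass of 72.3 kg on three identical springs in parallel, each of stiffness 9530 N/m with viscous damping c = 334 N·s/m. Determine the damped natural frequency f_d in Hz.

Parallel springs add: k_eq = 3 × 9530 = 28590 N/m.
ω_n = √(k_eq/m) = √(28590/72.3) = 19.89 rad/s.
Critical damping c_c = 2√(k_eq·m) = 2√(28590 × 72.3) = 2875 N·s/m, so ζ = c/c_c = 334/2875 = 0.1162.
ω_d = ω_n√(1 − ζ²) = 19.89 × √(1 − 0.0135) = 19.75 rad/s.
f_d = ω_d/(2π) = 3.143 Hz.

3.14 Hz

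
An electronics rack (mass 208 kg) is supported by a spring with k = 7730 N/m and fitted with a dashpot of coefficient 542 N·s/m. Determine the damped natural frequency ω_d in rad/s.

5.96 rad/s

ω_n = √(k/m) = √(7730/208) = 6.096 rad/s.
Critical damping c_c = 2√(k·m) = 2√(7730 × 208) = 2536 N·s/m, so ζ = c/c_c = 542/2536 = 0.2137.
ω_d = ω_n√(1 − ζ²) = 6.096 × √(1 − 0.0457) = 5.955 rad/s.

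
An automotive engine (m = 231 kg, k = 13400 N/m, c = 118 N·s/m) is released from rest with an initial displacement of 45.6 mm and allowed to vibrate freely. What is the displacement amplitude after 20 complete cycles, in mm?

ζ = c/(2√(km)) = 118/(2√(13400 × 231)) = 118/3519 = 0.03353.
Logarithmic decrement δ = 2πζ/√(1 − ζ²) = 2π × 0.03353/√(1 − 0.00112) = 0.2108.
After n cycles, x_n/x₀ = e^(−nδ), so x_20 = 45.6 × e^(−20 × 0.2108) = 45.6 × 0.01475 = 0.6726 mm.

0.673 mm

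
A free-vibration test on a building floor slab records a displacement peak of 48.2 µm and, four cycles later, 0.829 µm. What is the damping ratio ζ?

0.160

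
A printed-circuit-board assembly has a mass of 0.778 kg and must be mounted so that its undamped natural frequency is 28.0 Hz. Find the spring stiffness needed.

24100 N/m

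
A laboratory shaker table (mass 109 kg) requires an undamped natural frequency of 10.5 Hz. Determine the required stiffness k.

474000 N/m

ω_n = 2πf_n = 2π × 10.5 = 65.97 rad/s.
k = m·ω_n² = 109 × 65.97² = 109 × 4352 = 474400 N/m.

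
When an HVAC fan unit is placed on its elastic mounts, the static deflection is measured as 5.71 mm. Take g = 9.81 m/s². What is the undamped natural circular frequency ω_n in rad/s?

41.4 rad/s

ω_n = √(g/δ_st) = √(9.81/0.00571) = √1718 = 41.45 rad/s.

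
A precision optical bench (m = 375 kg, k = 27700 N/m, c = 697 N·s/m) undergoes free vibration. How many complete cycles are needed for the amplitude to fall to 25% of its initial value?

3 cycles

ζ = c/(2√(km)) = 697/(2√(27700 × 375)) = 697/6446 = 0.1081.
Logarithmic decrement δ = 2πζ/√(1 − ζ²) = 2π × 0.1081/√(1 − 0.0117) = 0.6834.
x_n/x₀ = e^(−nδ) ≤ 0.25; take ln: n ≥ ln(1/0.25)/δ = 1.386/0.6834 = 2.028.
So 3 complete cycles are required.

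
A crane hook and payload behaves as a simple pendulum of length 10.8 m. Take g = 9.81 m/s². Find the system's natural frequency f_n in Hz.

For a simple pendulum ω_n = √(g/L) = √(9.81/10.8) = √0.9083 = 0.9531 rad/s.
f_n = ω_n/(2π) = 0.9531/6.283 = 0.1517 Hz.

0.152 Hz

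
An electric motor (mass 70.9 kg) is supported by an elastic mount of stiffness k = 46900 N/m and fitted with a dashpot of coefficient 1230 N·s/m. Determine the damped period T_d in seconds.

0.259 s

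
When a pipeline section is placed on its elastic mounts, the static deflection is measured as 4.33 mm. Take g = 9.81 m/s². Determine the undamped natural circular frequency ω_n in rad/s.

ω_n = √(g/δ_st) = √(9.81/0.00433) = √2266 = 47.60 rad/s.

47.6 rad/s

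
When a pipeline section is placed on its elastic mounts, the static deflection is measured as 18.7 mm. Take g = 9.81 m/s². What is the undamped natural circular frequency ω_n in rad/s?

22.9 rad/s

ω_n = √(g/δ_st) = √(9.81/0.0187) = √524.6 = 22.90 rad/s.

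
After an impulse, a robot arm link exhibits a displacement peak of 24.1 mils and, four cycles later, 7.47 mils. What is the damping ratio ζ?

Logarithmic decrement δ = (1/n)·ln(x₀/x_n) = (1/4)·ln(24.1/7.47) = (1/4)·ln(3.226) = 0.2928.
ζ = δ/√(4π² + δ²) = 0.2928/√(39.48 + 0.0857) = 0.2928/6.290 = 0.04655.

0.0466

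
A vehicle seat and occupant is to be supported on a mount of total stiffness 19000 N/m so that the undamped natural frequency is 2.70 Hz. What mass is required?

ω_n = 2πf_n = 2π × 2.70 = 16.96 rad/s.
m = k/ω_n² = 19000/16.96² = 19000/287.8 = 66.02 kg.

66.0 kg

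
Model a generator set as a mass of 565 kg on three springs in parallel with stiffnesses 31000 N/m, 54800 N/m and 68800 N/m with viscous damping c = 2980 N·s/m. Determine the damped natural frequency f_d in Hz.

Parallel springs add: k_eq = 31000 + 54800 + 68800 = 154600 N/m.
ω_n = √(k_eq/m) = √(154600/565) = 16.54 rad/s.
Critical damping c_c = 2√(k_eq·m) = 2√(154600 × 565) = 18690 N·s/m, so ζ = c/c_c = 2980/18690 = 0.1594.
ω_d = ω_n√(1 − ζ²) = 16.54 × √(1 − 0.0254) = 16.33 rad/s.
f_d = ω_d/(2π) = 2.599 Hz.

2.60 Hz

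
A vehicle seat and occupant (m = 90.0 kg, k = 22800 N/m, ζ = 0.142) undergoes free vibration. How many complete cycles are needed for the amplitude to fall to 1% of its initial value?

6 cycles

Logarithmic decrement δ = 2πζ/√(1 − ζ²) = 2π × 0.1420/√(1 − 0.0202) = 0.9013.
x_n/x₀ = e^(−nδ) ≤ 0.01; take ln: n ≥ ln(1/0.01)/δ = 4.605/0.9013 = 5.109.
So 6 complete cycles are required.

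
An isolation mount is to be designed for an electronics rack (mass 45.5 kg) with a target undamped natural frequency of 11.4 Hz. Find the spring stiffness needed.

233000 N/m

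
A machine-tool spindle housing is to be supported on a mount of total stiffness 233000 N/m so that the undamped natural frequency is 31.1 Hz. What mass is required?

ω_n = 2πf_n = 2π × 31.1 = 195.4 rad/s.
m = k/ω_n² = 233000/195.4² = 233000/38180 = 6.102 kg.

6.10 kg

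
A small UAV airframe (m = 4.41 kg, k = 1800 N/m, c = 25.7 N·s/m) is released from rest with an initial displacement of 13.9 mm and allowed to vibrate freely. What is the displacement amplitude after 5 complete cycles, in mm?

0.143 mm

ζ = c/(2√(km)) = 25.7/(2√(1800 × 4.41)) = 25.7/178.2 = 0.1442.
Logarithmic decrement δ = 2πζ/√(1 − ζ²) = 2π × 0.1442/√(1 − 0.0208) = 0.9158.
After n cycles, x_n/x₀ = e^(−nδ), so x_5 = 13.9 × e^(−5 × 0.9158) = 13.9 × 0.01027 = 0.1427 mm.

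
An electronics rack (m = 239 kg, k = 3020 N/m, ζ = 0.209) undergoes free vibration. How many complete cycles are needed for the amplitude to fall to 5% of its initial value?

Logarithmic decrement δ = 2πζ/√(1 − ζ²) = 2π × 0.2090/√(1 − 0.0437) = 1.343.
x_n/x₀ = e^(−nδ) ≤ 0.05; take ln: n ≥ ln(1/0.05)/δ = 2.996/1.343 = 2.231.
So 3 complete cycles are required.

3 cycles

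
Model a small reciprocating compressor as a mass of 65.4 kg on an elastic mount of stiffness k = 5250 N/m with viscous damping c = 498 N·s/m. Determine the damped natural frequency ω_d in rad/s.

ω_n = √(k/m) = √(5250/65.4) = 8.960 rad/s.
Critical damping c_c = 2√(k·m) = 2√(5250 × 65.4) = 1172 N·s/m, so ζ = c/c_c = 498/1172 = 0.4249.
ω_d = ω_n√(1 − ζ²) = 8.960 × √(1 − 0.181) = 8.110 rad/s.

8.11 rad/s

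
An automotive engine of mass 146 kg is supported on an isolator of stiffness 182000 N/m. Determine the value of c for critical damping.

10300 N·s/m

c_c = 2√(k·m) = 2√(182000 × 146) = 2 × 5155 = 10310 N·s/m.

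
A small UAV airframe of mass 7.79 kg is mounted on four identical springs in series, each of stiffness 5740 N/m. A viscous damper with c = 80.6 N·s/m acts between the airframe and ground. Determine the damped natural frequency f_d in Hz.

2.00 Hz

Series springs: 1/k_eq = 4/5740, so k_eq = 5740/4 = 1435 N/m.
ω_n = √(k_eq/m) = √(1435/7.79) = 13.57 rad/s.
Critical damping c_c = 2√(k_eq·m) = 2√(1435 × 7.79) = 211.5 N·s/m, so ζ = c/c_c = 80.6/211.5 = 0.3812.
ω_d = ω_n√(1 − ζ²) = 13.57 × √(1 − 0.145) = 12.55 rad/s.
f_d = ω_d/(2π) = 1.997 Hz.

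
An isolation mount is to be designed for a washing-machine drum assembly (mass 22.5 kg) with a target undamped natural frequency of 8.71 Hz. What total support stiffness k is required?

ω_n = 2πf_n = 2π × 8.71 = 54.73 rad/s.
k = m·ω_n² = 22.5 × 54.73² = 22.5 × 2995 = 67390 N/m.

67400 N/m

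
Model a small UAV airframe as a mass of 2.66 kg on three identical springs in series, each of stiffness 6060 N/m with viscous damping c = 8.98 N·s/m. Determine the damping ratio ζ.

0.0613

Series springs: 1/k_eq = 3/6060, so k_eq = 6060/3 = 2020 N/m.
ω_n = √(k_eq/m) = √(2020/2.66) = 27.56 rad/s.
Critical damping c_c = 2√(k_eq·m) = 2√(2020 × 2.66) = 146.6 N·s/m, so ζ = c/c_c = 8.98/146.6 = 0.06125.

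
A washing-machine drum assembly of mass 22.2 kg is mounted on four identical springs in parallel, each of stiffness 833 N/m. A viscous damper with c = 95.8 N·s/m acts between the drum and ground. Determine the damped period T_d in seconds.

0.521 s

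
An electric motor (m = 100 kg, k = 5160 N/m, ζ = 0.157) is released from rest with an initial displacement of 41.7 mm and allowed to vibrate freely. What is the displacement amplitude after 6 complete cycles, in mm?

0.104 mm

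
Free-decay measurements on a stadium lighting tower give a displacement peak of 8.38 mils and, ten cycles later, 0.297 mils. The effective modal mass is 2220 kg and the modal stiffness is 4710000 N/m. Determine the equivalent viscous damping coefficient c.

Logarithmic decrement δ = (1/n)·ln(x₀/x_n) = (1/10)·ln(8.38/0.297) = (1/10)·ln(28.22) = 0.3340.
ζ = δ/√(4π² + δ²) = 0.3340/√(39.48 + 0.112) = 0.3340/6.292 = 0.05308.
c = ζ · 2√(km) = 0.05308 × 2√(4710000 × 2220) = 0.05308 × 204500 = 10860 N·s/m.

10900 N·s/m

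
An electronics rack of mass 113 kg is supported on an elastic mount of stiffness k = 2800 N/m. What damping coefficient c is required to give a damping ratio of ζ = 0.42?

472 N·s/m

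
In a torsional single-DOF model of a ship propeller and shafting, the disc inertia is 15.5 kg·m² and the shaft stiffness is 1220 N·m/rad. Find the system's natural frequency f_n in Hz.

ω_n = √(k_t/J) = √(1220/15.5) = √78.71 = 8.872 rad/s.
f_n = ω_n/(2π) = 8.872/6.283 = 1.412 Hz.

1.41 Hz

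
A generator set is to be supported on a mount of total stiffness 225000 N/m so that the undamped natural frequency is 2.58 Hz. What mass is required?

ω_n = 2πf_n = 2π × 2.58 = 16.21 rad/s.
m = k/ω_n² = 225000/16.21² = 225000/262.8 = 856.2 kg.

856 kg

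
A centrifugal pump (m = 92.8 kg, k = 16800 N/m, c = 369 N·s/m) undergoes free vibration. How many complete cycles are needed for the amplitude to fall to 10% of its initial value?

3 cycles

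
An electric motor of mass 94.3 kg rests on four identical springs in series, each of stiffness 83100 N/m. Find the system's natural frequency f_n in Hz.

Series springs: 1/k_eq = 4/83100, so k_eq = 83100/4 = 20780 N/m.
ω_n = √(k_eq/m) = √(20780/94.3) = √220.3 = 14.84 rad/s.
f_n = ω_n/(2π) = 14.84/6.283 = 2.362 Hz.

2.36 Hz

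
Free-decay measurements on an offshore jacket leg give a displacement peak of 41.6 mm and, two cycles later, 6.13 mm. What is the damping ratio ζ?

Logarithmic decrement δ = (1/n)·ln(x₀/x_n) = (1/2)·ln(41.6/6.13) = (1/2)·ln(6.786) = 0.9575.
ζ = δ/√(4π² + δ²) = 0.9575/√(39.48 + 0.917) = 0.9575/6.356 = 0.1506.

0.151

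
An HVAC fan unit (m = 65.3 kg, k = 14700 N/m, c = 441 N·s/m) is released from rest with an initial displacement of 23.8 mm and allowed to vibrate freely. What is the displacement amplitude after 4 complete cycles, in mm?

ζ = c/(2√(km)) = 441/(2√(14700 × 65.3)) = 441/1959 = 0.2251.
Logarithmic decrement δ = 2πζ/√(1 − ζ²) = 2π × 0.2251/√(1 − 0.0507) = 1.451.
After n cycles, x_n/x₀ = e^(−nδ), so x_4 = 23.8 × e^(−4 × 1.451) = 23.8 × 0.003012 = 0.07168 mm.

0.0717 mm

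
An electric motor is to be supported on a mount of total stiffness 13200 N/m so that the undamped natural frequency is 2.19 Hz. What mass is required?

69.7 kg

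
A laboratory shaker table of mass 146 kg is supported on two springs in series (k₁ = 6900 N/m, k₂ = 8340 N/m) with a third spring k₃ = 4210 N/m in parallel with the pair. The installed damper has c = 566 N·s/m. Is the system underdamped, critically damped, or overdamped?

Series pair: k_s = k₁k₂/(k₁+k₂) = (6900)(8340)/(6900 + 8340) = 3776 N/m. In parallel with k₃: k_eq = 3776 + 4210 = 7986 N/m.
c_c = 2√(k_eq·m) = 2160 N·s/m; ζ = c/c_c = 566/2160 = 0.262.
Since ζ < 1 the system is underdamped.

underdamped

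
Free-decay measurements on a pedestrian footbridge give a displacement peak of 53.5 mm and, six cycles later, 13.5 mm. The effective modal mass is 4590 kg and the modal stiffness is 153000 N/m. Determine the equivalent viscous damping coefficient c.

1930 N·s/m

Logarithmic decrement δ = (1/n)·ln(x₀/x_n) = (1/6)·ln(53.5/13.5) = (1/6)·ln(3.963) = 0.2295.
ζ = δ/√(4π² + δ²) = 0.2295/√(39.48 + 0.0527) = 0.2295/6.287 = 0.03650.
c = ζ · 2√(km) = 0.03650 × 2√(153000 × 4590) = 0.03650 × 53000 = 1935 N·s/m.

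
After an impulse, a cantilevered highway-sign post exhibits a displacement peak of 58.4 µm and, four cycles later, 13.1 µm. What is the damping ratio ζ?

Logarithmic decrement δ = (1/n)·ln(x₀/x_n) = (1/4)·ln(58.4/13.1) = (1/4)·ln(4.458) = 0.3737.
ζ = δ/√(4π² + δ²) = 0.3737/√(39.48 + 0.140) = 0.3737/6.294 = 0.05937.

0.0594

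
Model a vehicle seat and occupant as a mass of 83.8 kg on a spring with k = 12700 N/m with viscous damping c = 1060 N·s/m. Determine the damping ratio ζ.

ω_n = √(k/m) = √(12700/83.8) = 12.31 rad/s.
Critical damping c_c = 2√(k·m) = 2√(12700 × 83.8) = 2063 N·s/m, so ζ = c/c_c = 1060/2063 = 0.5138.

0.514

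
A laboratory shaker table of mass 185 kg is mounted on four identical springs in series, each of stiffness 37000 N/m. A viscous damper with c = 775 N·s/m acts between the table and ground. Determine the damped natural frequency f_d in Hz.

1.07 Hz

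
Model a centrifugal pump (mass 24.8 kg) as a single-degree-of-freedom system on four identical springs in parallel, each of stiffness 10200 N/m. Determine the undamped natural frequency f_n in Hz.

Parallel springs add: k_eq = 4 × 10200 = 40800 N/m.
ω_n = √(k_eq/m) = √(40800/24.8) = √1645 = 40.56 rad/s.
f_n = ω_n/(2π) = 40.56/6.283 = 6.455 Hz.

6.46 Hz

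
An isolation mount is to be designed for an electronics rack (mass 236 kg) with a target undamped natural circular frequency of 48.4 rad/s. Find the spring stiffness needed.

k = m·ω_n² = 236 × 48.40² = 236 × 2343 = 552800 N/m.

553000 N/m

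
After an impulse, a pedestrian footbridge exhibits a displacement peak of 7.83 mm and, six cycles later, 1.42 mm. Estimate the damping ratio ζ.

0.0452

Logarithmic decrement δ = (1/n)·ln(x₀/x_n) = (1/6)·ln(7.83/1.42) = (1/6)·ln(5.514) = 0.2846.
ζ = δ/√(4π² + δ²) = 0.2846/√(39.48 + 0.0810) = 0.2846/6.290 = 0.04524.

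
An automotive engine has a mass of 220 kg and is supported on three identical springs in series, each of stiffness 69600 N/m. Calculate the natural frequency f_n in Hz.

1.63 Hz

Series springs: 1/k_eq = 3/69600, so k_eq = 69600/3 = 23200 N/m.
ω_n = √(k_eq/m) = √(23200/220) = √105.5 = 10.27 rad/s.
f_n = ω_n/(2π) = 10.27/6.283 = 1.634 Hz.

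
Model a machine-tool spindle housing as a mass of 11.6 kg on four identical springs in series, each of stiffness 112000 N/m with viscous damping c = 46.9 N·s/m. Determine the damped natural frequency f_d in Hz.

7.81 Hz

Series springs: 1/k_eq = 4/112000, so k_eq = 112000/4 = 28000 N/m.
ω_n = √(k_eq/m) = √(28000/11.6) = 49.13 rad/s.
Critical damping c_c = 2√(k_eq·m) = 2√(28000 × 11.6) = 1140 N·s/m, so ζ = c/c_c = 46.9/1140 = 0.04115.
ω_d = ω_n√(1 − ζ²) = 49.13 × √(1 − 0.00169) = 49.09 rad/s.
f_d = ω_d/(2π) = 7.813 Hz.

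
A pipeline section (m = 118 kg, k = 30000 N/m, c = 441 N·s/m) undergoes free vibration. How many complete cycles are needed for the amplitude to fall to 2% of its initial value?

6 cycles

ζ = c/(2√(km)) = 441/(2√(30000 × 118)) = 441/3763 = 0.1172.
Logarithmic decrement δ = 2πζ/√(1 − ζ²) = 2π × 0.1172/√(1 − 0.0137) = 0.7415.
x_n/x₀ = e^(−nδ) ≤ 0.02; take ln: n ≥ ln(1/0.02)/δ = 3.912/0.7415 = 5.276.
So 6 complete cycles are required.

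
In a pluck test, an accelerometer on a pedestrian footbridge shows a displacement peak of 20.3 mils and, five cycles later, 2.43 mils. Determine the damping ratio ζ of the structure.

Logarithmic decrement δ = (1/n)·ln(x₀/x_n) = (1/5)·ln(20.3/2.43) = (1/5)·ln(8.354) = 0.4245.
ζ = δ/√(4π² + δ²) = 0.4245/√(39.48 + 0.180) = 0.4245/6.298 = 0.06741.

0.0674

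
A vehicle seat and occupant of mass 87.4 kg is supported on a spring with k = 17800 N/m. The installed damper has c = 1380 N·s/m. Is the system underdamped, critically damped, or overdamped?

c_c = 2√(k·m) = 2495 N·s/m; ζ = c/c_c = 1380/2495 = 0.553.
Since ζ < 1 the system is underdamped.

underdamped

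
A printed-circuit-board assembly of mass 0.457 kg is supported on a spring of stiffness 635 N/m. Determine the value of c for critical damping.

c_c = 2√(k·m) = 2√(635.0 × 0.457) = 2 × 17.04 = 34.07 N·s/m.

34.1 N·s/m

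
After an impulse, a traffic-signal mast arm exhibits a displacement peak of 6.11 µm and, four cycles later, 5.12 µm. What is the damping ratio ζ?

0.00703

Logarithmic decrement δ = (1/n)·ln(x₀/x_n) = (1/4)·ln(6.11/5.12) = (1/4)·ln(1.193) = 0.04419.
ζ = δ/√(4π² + δ²) = 0.04419/√(39.48 + 0.00195) = 0.04419/6.283 = 0.007033.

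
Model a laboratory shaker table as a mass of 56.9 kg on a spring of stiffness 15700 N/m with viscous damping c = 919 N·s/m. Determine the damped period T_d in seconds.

ω_n = √(k/m) = √(15700/56.9) = 16.61 rad/s.
Critical damping c_c = 2√(k·m) = 2√(15700 × 56.9) = 1890 N·s/m, so ζ = c/c_c = 919/1890 = 0.4862.
ω_d = ω_n√(1 − ζ²) = 16.61 × √(1 − 0.236) = 14.52 rad/s.
T_d = 2π/ω_d = 0.4329 s.

0.433 s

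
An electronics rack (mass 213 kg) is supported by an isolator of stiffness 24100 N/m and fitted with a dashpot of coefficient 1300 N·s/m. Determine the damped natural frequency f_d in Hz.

1.62 Hz

ω_n = √(k/m) = √(24100/213) = 10.64 rad/s.
Critical damping c_c = 2√(k·m) = 2√(24100 × 213) = 4531 N·s/m, so ζ = c/c_c = 1300/4531 = 0.2869.
ω_d = ω_n√(1 − ζ²) = 10.64 × √(1 − 0.0823) = 10.19 rad/s.
f_d = ω_d/(2π) = 1.622 Hz.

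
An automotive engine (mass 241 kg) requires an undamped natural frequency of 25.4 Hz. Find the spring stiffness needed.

6140000 N/m

ω_n = 2πf_n = 2π × 25.4 = 159.6 rad/s.
k = m·ω_n² = 241 × 159.6² = 241 × 25470 = 6138000 N/m.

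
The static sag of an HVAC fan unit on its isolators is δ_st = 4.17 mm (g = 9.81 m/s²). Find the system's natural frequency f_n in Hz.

7.72 Hz

ω_n = √(g/δ_st) = √(9.81/0.00417) = √2353 = 48.50 rad/s.
f_n = ω_n/(2π) = 48.50/6.283 = 7.719 Hz.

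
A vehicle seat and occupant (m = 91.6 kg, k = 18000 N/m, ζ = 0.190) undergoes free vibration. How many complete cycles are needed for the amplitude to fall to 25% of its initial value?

2 cycles

Logarithmic decrement δ = 2πζ/√(1 − ζ²) = 2π × 0.1900/√(1 − 0.0361) = 1.216.
x_n/x₀ = e^(−nδ) ≤ 0.25; take ln: n ≥ ln(1/0.25)/δ = 1.386/1.216 = 1.140.
So 2 complete cycles are required.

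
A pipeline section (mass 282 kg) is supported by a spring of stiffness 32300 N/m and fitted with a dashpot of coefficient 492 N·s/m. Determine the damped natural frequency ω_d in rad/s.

10.7 rad/s

ω_n = √(k/m) = √(32300/282) = 10.70 rad/s.
Critical damping c_c = 2√(k·m) = 2√(32300 × 282) = 6036 N·s/m, so ζ = c/c_c = 492/6036 = 0.08151.
ω_d = ω_n√(1 − ζ²) = 10.70 × √(1 − 0.00664) = 10.67 rad/s.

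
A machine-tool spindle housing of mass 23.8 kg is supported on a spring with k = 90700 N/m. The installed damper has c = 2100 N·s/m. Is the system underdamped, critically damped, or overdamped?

underdamped

c_c = 2√(k·m) = 2938 N·s/m; ζ = c/c_c = 2100/2938 = 0.715.
Since ζ < 1 the system is underdamped.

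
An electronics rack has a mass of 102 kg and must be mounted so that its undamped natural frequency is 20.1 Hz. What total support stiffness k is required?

1630000 N/m

ω_n = 2πf_n = 2π × 20.1 = 126.3 rad/s.
k = m·ω_n² = 102 × 126.3² = 102 × 15950 = 1627000 N/m.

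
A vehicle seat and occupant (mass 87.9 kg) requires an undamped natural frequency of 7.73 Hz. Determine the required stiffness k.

207000 N/m

ω_n = 2πf_n = 2π × 7.73 = 48.57 rad/s.
k = m·ω_n² = 87.9 × 48.57² = 87.9 × 2359 = 207400 N/m.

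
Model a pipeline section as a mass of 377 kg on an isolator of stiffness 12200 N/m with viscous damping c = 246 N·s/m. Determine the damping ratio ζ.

ω_n = √(k/m) = √(12200/377) = 5.689 rad/s.
Critical damping c_c = 2√(k·m) = 2√(12200 × 377) = 4289 N·s/m, so ζ = c/c_c = 246/4289 = 0.05735.

0.0574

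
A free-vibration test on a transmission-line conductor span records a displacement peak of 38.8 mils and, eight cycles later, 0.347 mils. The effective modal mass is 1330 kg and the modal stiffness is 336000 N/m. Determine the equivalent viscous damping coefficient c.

3950 N·s/m

Logarithmic decrement δ = (1/n)·ln(x₀/x_n) = (1/8)·ln(38.8/0.347) = (1/8)·ln(111.8) = 0.5896.
ζ = δ/√(4π² + δ²) = 0.5896/√(39.48 + 0.348) = 0.5896/6.311 = 0.09343.
c = ζ · 2√(km) = 0.09343 × 2√(336000 × 1330) = 0.09343 × 42280 = 3950 N·s/m.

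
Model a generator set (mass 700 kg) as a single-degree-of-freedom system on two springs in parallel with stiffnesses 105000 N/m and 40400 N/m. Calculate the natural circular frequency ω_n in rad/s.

Parallel springs add: k_eq = 105000 + 40400 = 145400 N/m.
ω_n = √(k_eq/m) = √(145400/700) = √207.7 = 14.41 rad/s.

14.4 rad/s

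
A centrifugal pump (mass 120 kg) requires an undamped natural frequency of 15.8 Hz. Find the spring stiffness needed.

ω_n = 2πf_n = 2π × 15.8 = 99.27 rad/s.
k = m·ω_n² = 120 × 99.27² = 120 × 9855 = 1183000 N/m.

1180000 N/m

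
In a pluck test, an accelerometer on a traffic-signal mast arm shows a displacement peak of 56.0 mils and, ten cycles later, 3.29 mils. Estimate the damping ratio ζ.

0.0451

Logarithmic decrement δ = (1/n)·ln(x₀/x_n) = (1/10)·ln(56.0/3.29) = (1/10)·ln(17.02) = 0.2834.
ζ = δ/√(4π² + δ²) = 0.2834/√(39.48 + 0.0803) = 0.2834/6.290 = 0.04507.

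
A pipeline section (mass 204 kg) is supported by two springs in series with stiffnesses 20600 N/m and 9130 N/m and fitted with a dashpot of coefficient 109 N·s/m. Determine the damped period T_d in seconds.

1.13 s

Series springs: 1/k_eq = 1/20600 + 1/9130 = 0.0001581, so k_eq = 6326 N/m.
ω_n = √(k_eq/m) = √(6326/204) = 5.569 rad/s.
Critical damping c_c = 2√(k_eq·m) = 2√(6326 × 204) = 2272 N·s/m, so ζ = c/c_c = 109/2272 = 0.04797.
ω_d = ω_n√(1 − ζ²) = 5.569 × √(1 − 0.00230) = 5.562 rad/s.
T_d = 2π/ω_d = 1.130 s.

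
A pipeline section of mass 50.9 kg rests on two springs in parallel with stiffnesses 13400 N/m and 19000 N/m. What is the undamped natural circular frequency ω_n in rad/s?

Parallel springs add: k_eq = 13400 + 19000 = 32400 N/m.
ω_n = √(k_eq/m) = √(32400/50.9) = √636.5 = 25.23 rad/s.

25.2 rad/s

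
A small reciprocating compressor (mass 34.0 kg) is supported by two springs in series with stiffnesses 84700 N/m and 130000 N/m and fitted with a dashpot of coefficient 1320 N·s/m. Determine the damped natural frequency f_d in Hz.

5.35 Hz

Series springs: 1/k_eq = 1/84700 + 1/130000 = 1.950×10^-5, so k_eq = 51290 N/m.
ω_n = √(k_eq/m) = √(51290/34.0) = 38.84 rad/s.
Critical damping c_c = 2√(k_eq·m) = 2√(51290 × 34.0) = 2641 N·s/m, so ζ = c/c_c = 1320/2641 = 0.4998.
ω_d = ω_n√(1 − ζ²) = 38.84 × √(1 − 0.250) = 33.64 rad/s.
f_d = ω_d/(2π) = 5.354 Hz.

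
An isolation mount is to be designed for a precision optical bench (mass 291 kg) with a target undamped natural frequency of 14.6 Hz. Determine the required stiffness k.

2450000 N/m

ω_n = 2πf_n = 2π × 14.6 = 91.73 rad/s.
k = m·ω_n² = 291 × 91.73² = 291 × 8415 = 2449000 N/m.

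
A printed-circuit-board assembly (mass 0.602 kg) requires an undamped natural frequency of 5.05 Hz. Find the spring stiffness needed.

606 N/m

ω_n = 2πf_n = 2π × 5.05 = 31.73 rad/s.
k = m·ω_n² = 0.602 × 31.73² = 0.602 × 1007 = 606.1 N/m.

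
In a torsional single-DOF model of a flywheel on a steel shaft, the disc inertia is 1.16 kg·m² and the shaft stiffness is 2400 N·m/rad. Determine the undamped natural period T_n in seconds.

0.138 s

ω_n = √(k_t/J) = √(2400/1.16) = √2069 = 45.49 rad/s.
T_n = 2π/ω_n = 6.283/45.49 = 0.1381 s.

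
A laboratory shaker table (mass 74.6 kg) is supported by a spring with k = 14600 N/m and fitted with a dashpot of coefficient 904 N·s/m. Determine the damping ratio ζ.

0.433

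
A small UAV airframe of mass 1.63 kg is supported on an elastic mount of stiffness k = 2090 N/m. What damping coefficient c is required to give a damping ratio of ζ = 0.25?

c_c = 2√(k·m) = 2√(2090 × 1.63) = 116.7 N·s/m.
c = ζ·c_c = 0.25 × 116.7 = 29.18 N·s/m.

29.2 N·s/m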